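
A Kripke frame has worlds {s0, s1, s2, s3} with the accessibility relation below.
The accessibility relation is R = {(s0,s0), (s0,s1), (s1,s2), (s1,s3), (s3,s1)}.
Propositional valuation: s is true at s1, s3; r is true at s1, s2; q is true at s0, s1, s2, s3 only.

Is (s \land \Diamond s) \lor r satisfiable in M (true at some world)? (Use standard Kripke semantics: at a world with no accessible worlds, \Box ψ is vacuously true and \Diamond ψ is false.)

Yes

Let φ = (s \land \Diamond s) \lor r. Evaluate φ at each world:
  s0 (successors {s0, s1}): φ is false.
  s1 (successors {s2, s3}): φ is true.
  s2 (successors ∅): φ is true.
  s3 (successors {s1}): φ is true.
Detail at s1 (witness):
  At s1: s \land \Diamond s is true, r is true, so (s \land \Diamond s) \lor r is true.
    At s1: s is true, \Diamond s is true, so s \land \Diamond s is true.
      At s1: \Diamond s requires s at some successor in {s2, s3}.
        s holds at s3, so \Diamond s is true at s1.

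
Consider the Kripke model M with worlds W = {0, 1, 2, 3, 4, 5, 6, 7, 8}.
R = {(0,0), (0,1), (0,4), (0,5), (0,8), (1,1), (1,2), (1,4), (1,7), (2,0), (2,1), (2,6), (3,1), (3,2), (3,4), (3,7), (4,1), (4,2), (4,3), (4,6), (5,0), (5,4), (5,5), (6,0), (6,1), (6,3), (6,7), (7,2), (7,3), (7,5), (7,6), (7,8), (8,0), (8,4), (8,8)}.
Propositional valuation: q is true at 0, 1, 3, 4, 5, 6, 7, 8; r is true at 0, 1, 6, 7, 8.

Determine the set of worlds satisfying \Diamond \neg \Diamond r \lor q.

Let φ = \Diamond \neg \Diamond r \lor q. Evaluate φ at each world:
  0 (successors {0, 1, 4, 5, 8}): φ is true.
  1 (successors {1, 2, 4, 7}): φ is true.
  2 (successors {0, 1, 6}): φ is false.
  3 (successors {1, 2, 4, 7}): φ is true.
  4 (successors {1, 2, 3, 6}): φ is true.
  5 (successors {0, 4, 5}): φ is true.
  6 (successors {0, 1, 3, 7}): φ is true.
  7 (successors {2, 3, 5, 6, 8}): φ is true.
  8 (successors {0, 4, 8}): φ is true.
For instance, at 8:
  At 8: \Diamond \neg \Diamond r is false, q is true, so \Diamond \neg \Diamond r \lor q is true.
    At 8: \Diamond \neg \Diamond r requires \neg \Diamond r at some successor in {0, 4, 8}.
      At 0: \neg \Diamond r is false.
      At 4: \neg \Diamond r is false.
      At 8: \neg \Diamond r is false.
    So \Diamond \neg \Diamond r is false at 8.
Satisfying worlds: {0, 1, 3, 4, 5, 6, 7, 8}

0, 1, 3, 4, 5, 6, 7, 8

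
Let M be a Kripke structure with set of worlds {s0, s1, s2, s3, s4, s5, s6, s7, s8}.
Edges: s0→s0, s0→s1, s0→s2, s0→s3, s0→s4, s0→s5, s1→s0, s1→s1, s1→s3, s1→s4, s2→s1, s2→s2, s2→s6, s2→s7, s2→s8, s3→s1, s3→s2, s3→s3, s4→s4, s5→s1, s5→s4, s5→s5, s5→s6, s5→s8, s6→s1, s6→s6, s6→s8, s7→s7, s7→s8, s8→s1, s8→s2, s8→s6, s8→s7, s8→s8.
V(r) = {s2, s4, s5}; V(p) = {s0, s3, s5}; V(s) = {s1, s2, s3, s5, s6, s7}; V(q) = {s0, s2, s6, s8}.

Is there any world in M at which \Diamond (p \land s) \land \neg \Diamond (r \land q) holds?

Yes

Recall that \Diamond ψ holds at a world iff ψ holds at some accessible world.
Let φ = \Diamond (p \land s) \land \neg \Diamond (r \land q). Evaluate φ at each world:
  s0 (successors {s0, s1, s2, s3, s4, s5}): φ is false.
  s1 (successors {s0, s1, s3, s4}): φ is true.
  s2 (successors {s1, s2, s6, s7, s8}): φ is false.
  s3 (successors {s1, s2, s3}): φ is false.
  s4 (successors {s4}): φ is false.
  s5 (successors {s1, s4, s5, s6, s8}): φ is true.
  s6 (successors {s1, s6, s8}): φ is false.
  s7 (successors {s7, s8}): φ is false.
  s8 (successors {s1, s2, s6, s7, s8}): φ is false.
Detail at s1 (witness):
  At s1: \Diamond (p \land s) is true, \neg \Diamond (r \land q) is true, so \Diamond (p \land s) \land \neg \Diamond (r \land q) is true.
    At s1: \Diamond (p \land s) requires p \land s at some successor in {s0, s1, s3, s4}.
      p \land s holds at s3, so \Diamond (p \land s) is true at s1.
    At s1: \Diamond (r \land q) is false, so \neg \Diamond (r \land q) is true.
      At s1: \Diamond (r \land q) requires r \land q at some successor in {s0, s1, s3, s4}.
        At s0: r \land q is false.
        At s1: r \land q is false.
        At s3: r \land q is false.
        At s4: r \land q is false.
      So \Diamond (r \land q) is false at s1.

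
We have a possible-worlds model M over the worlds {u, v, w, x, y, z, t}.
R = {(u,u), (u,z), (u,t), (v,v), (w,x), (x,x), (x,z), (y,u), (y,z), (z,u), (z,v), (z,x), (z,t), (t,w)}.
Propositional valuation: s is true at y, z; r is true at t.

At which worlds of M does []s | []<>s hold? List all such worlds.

w

Let φ = []s | []<>s. Evaluate φ at each world:
  u (successors {u, z, t}): φ is false.
  v (successors {v}): φ is false.
  w (successors {x}): φ is true.
  x (successors {x, z}): φ is false.
  y (successors {u, z}): φ is false.
  z (successors {u, v, x, t}): φ is false.
  t (successors {w}): φ is false.
For instance, at u:
  At u: []s is false, []<>s is false, so []s | []<>s is false.
    At u: []s requires s at every successor {u, z, t}.
      s fails at u, so []s is false at u.
    At u: []<>s requires <>s at every successor {u, z, t}.
      <>s fails at z, so []<>s is false at u.
Satisfying worlds: {w}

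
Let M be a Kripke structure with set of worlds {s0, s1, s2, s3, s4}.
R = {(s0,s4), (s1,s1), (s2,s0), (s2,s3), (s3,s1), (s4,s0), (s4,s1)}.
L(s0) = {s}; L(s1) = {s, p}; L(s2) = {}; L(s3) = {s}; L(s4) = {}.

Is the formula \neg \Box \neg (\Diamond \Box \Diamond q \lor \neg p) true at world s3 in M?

Recall that \Box ψ holds at a world iff ψ holds at every accessible world, and \Diamond ψ holds iff ψ holds at some accessible world.
At s3: \Box \neg (\Diamond \Box \Diamond q \lor \neg p) is true, so \neg \Box \neg (\Diamond \Box \Diamond q \lor \neg p) is false.
  At s3: \Box \neg (\Diamond \Box \Diamond q \lor \neg p) requires \neg (\Diamond \Box \Diamond q \lor \neg p) at every successor {s1}.
      At s1: \Diamond \Box \Diamond q \lor \neg p is false, so \neg (\Diamond \Box \Diamond q \lor \neg p) is true.
  So \Box \neg (\Diamond \Box \Diamond q \lor \neg p) is true at s3.

No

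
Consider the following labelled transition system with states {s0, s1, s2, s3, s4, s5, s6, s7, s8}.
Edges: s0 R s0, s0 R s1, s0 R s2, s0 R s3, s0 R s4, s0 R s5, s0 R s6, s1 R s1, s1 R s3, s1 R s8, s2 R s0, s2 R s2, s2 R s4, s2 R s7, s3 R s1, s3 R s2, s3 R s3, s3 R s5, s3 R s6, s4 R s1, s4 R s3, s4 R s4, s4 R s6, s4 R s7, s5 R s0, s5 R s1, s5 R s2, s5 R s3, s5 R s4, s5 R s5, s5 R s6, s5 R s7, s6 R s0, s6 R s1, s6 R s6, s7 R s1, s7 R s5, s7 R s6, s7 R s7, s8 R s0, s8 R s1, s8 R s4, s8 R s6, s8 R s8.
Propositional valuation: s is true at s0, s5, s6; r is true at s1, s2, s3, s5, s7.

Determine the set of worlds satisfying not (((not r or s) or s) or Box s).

Recall that Box ψ holds at a world iff ψ holds at every accessible world, and Dia ψ holds iff ψ holds at some accessible world.
Let φ = not (((not r or s) or s) or Box s). Evaluate φ at each world:
  s0 (successors {s0, s1, s2, s3, s4, s5, s6}): φ is false.
  s1 (successors {s1, s3, s8}): φ is true.
  s2 (successors {s0, s2, s4, s7}): φ is true.
  s3 (successors {s1, s2, s3, s5, s6}): φ is true.
  s4 (successors {s1, s3, s4, s6, s7}): φ is false.
  s5 (successors {s0, s1, s2, s3, s4, s5, s6, s7}): φ is false.
  s6 (successors {s0, s1, s6}): φ is false.
  s7 (successors {s1, s5, s6, s7}): φ is true.
  s8 (successors {s0, s1, s4, s6, s8}): φ is false.
For instance, at s6:
  At s6: ((not r or s) or s) or Box s is true, so not (((not r or s) or s) or Box s) is false.
    At s6: (not r or s) or s is true, Box s is false, so ((not r or s) or s) or Box s is true.
      At s6: Box s requires s at every successor {s0, s1, s6}.
        s fails at s1, so Box s is false at s6.
Satisfying worlds: {s1, s2, s3, s7}

s1, s2, s3, s7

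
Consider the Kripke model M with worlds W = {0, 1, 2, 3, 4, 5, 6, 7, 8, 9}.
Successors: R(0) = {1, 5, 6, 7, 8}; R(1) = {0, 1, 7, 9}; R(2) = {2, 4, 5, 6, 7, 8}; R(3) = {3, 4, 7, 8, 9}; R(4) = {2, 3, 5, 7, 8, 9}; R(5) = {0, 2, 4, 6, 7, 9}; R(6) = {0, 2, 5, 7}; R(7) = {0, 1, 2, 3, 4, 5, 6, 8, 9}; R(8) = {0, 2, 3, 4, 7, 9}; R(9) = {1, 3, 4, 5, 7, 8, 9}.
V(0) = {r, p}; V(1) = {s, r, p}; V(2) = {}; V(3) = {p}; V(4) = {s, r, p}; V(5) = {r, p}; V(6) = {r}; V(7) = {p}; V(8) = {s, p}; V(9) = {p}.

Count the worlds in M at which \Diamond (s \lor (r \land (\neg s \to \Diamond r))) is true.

10

Recall that \Diamond ψ holds at a world iff ψ holds at some accessible world.
Let φ = \Diamond (s \lor (r \land (\neg s \to \Diamond r))). Evaluate φ at each world:
  0 (successors {1, 5, 6, 7, 8}): φ is true.
  1 (successors {0, 1, 7, 9}): φ is true.
  2 (successors {2, 4, 5, 6, 7, 8}): φ is true.
  3 (successors {3, 4, 7, 8, 9}): φ is true.
  4 (successors {2, 3, 5, 7, 8, 9}): φ is true.
  5 (successors {0, 2, 4, 6, 7, 9}): φ is true.
  6 (successors {0, 2, 5, 7}): φ is true.
  7 (successors {0, 1, 2, 3, 4, 5, 6, 8, 9}): φ is true.
  8 (successors {0, 2, 3, 4, 7, 9}): φ is true.
  9 (successors {1, 3, 4, 5, 7, 8, 9}): φ is true.
For instance, at 2:
  At 2: \Diamond (s \lor (r \land (\neg s \to \Diamond r))) requires s \lor (r \land (\neg s \to \Diamond r)) at some successor in {2, 4, 5, 6, 7, 8}.
    s \lor (r \land (\neg s \to \Diamond r)) holds at 4, so \Diamond (s \lor (r \land (\neg s \to \Diamond r))) is true at 2.
      At 4: s is true, r \land (\neg s \to \Diamond r) is true, so s \lor (r \land (\neg s \to \Diamond r)) is true.
Satisfying worlds: {0, 1, 2, 3, 4, 5, 6, 7, 8, 9}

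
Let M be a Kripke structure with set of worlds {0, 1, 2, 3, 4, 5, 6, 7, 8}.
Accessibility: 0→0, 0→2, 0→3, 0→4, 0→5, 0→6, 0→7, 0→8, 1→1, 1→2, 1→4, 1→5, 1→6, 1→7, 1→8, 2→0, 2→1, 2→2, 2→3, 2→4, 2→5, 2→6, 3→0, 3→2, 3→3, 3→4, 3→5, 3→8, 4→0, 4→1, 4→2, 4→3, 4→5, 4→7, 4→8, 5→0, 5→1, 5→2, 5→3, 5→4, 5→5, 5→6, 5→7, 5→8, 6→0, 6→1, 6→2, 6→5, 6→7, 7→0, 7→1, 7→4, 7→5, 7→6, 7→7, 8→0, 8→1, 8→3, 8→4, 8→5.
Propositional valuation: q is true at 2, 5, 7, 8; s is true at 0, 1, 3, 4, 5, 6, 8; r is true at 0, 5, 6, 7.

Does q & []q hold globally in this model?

No

Recall that []ψ holds at a world iff ψ holds at every accessible world, and <>ψ holds iff ψ holds at some accessible world.
Let φ = q & []q. Evaluate φ at each world:
  0 (successors {0, 2, 3, 4, 5, 6, 7, 8}): φ is false.
  1 (successors {1, 2, 4, 5, 6, 7, 8}): φ is false.
  2 (successors {0, 1, 2, 3, 4, 5, 6}): φ is false.
  3 (successors {0, 2, 3, 4, 5, 8}): φ is false.
  4 (successors {0, 1, 2, 3, 5, 7, 8}): φ is false.
  5 (successors {0, 1, 2, 3, 4, 5, 6, 7, 8}): φ is false.
  6 (successors {0, 1, 2, 5, 7}): φ is false.
  7 (successors {0, 1, 4, 5, 6, 7}): φ is false.
  8 (successors {0, 1, 3, 4, 5}): φ is false.
Detail at 0 (counterexample):
  At 0: q is false, []q is false, so q & []q is false.
    At 0: []q requires q at every successor {0, 2, 3, 4, 5, 6, 7, 8}.
      q fails at 0, so []q is false at 0.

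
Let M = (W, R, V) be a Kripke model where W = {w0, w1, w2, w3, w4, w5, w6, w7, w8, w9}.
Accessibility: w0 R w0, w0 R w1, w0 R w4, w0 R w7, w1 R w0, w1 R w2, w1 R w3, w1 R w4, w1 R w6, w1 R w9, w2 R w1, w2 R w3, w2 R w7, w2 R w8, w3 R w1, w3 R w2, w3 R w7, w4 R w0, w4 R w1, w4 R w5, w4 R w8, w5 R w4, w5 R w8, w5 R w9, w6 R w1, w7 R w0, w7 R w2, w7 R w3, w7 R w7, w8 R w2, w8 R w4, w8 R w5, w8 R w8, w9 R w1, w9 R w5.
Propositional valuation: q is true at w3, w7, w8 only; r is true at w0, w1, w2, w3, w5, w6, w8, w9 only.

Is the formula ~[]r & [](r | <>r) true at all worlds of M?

No

Recall that []ψ holds at a world iff ψ holds at every accessible world, and <>ψ holds iff ψ holds at some accessible world.
Let φ = ~[]r & [](r | <>r). Evaluate φ at each world:
  w0 (successors {w0, w1, w4, w7}): φ is true.
  w1 (successors {w0, w2, w3, w4, w6, w9}): φ is true.
  w2 (successors {w1, w3, w7, w8}): φ is true.
  w3 (successors {w1, w2, w7}): φ is true.
  w4 (successors {w0, w1, w5, w8}): φ is false.
  w5 (successors {w4, w8, w9}): φ is true.
  w6 (successors {w1}): φ is false.
  w7 (successors {w0, w2, w3, w7}): φ is true.
  w8 (successors {w2, w4, w5, w8}): φ is true.
  w9 (successors {w1, w5}): φ is false.
Detail at w4 (counterexample):
  At w4: ~[]r is false, [](r | <>r) is true, so ~[]r & [](r | <>r) is false.
    At w4: []r is true, so ~[]r is false.
      At w4: []r requires r at every successor {w0, w1, w5, w8}.
        At w0: r is true.
        At w1: r is true.
        At w5: r is true.
        At w8: r is true.
      So []r is true at w4.
    At w4: [](r | <>r) requires r | <>r at every successor {w0, w1, w5, w8}.
      At w0: r | <>r is true.
      At w1: r | <>r is true.
      At w5: r | <>r is true.
      At w8: r | <>r is true.
    So [](r | <>r) is true at w4.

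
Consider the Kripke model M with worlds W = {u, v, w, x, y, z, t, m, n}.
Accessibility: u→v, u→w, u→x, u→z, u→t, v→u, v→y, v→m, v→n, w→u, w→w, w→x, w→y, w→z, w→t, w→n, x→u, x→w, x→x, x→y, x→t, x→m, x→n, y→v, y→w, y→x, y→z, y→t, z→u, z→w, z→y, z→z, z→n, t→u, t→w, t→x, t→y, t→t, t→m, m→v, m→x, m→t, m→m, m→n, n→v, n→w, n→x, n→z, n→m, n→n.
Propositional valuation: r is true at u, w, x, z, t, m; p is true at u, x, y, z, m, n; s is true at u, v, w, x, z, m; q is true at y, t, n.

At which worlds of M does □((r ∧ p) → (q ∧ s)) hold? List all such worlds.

none

Let φ = □((r ∧ p) → (q ∧ s)). Evaluate φ at each world:
  u (successors {v, w, x, z, t}): φ is false.
  v (successors {u, y, m, n}): φ is false.
  w (successors {u, w, x, y, z, t, n}): φ is false.
  x (successors {u, w, x, y, t, m, n}): φ is false.
  y (successors {v, w, x, z, t}): φ is false.
  z (successors {u, w, y, z, n}): φ is false.
  t (successors {u, w, x, y, t, m}): φ is false.
  m (successors {v, x, t, m, n}): φ is false.
  n (successors {v, w, x, z, m, n}): φ is false.
For instance, at z:
  At z: □((r ∧ p) → (q ∧ s)) requires (r ∧ p) → (q ∧ s) at every successor {u, w, y, z, n}.
    (r ∧ p) → (q ∧ s) fails at u, so □((r ∧ p) → (q ∧ s)) is false at z.
Satisfying worlds: none.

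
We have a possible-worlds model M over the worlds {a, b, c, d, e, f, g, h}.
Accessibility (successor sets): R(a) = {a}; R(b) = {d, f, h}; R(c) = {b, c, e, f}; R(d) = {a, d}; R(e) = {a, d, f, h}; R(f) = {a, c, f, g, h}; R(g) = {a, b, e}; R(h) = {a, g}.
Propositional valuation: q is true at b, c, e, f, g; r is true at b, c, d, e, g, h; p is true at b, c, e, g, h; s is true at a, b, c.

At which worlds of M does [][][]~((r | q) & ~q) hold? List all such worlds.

Let φ = [][][]~((r | q) & ~q). Evaluate φ at each world:
  a (successors {a}): φ is true.
  b (successors {d, f, h}): φ is false.
  c (successors {b, c, e, f}): φ is false.
  d (successors {a, d}): φ is false.
  e (successors {a, d, f, h}): φ is false.
  f (successors {a, c, f, g, h}): φ is false.
  g (successors {a, b, e}): φ is false.
  h (successors {a, g}): φ is false.
For instance, at e:
  At e: [][][]~((r | q) & ~q) requires [][]~((r | q) & ~q) at every successor {a, d, f, h}.
    [][]~((r | q) & ~q) fails at d, so [][][]~((r | q) & ~q) is false at e.
      At d: [][]~((r | q) & ~q) requires []~((r | q) & ~q) at every successor {a, d}.
        []~((r | q) & ~q) fails at d, so [][]~((r | q) & ~q) is false at d.
Satisfying worlds: {a}

a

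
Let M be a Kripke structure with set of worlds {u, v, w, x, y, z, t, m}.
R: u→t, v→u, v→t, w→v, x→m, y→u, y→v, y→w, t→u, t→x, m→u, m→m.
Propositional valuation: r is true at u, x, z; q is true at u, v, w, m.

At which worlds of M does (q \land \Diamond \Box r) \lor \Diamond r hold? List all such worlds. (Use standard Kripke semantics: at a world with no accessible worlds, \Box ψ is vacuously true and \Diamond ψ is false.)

u, v, y, t, m

Let φ = (q \land \Diamond \Box r) \lor \Diamond r. Evaluate φ at each world:
  u (successors {t}): φ is true.
  v (successors {u, t}): φ is true.
  w (successors {v}): φ is false.
  x (successors {m}): φ is false.
  y (successors {u, v, w}): φ is true.
  z (successors ∅): φ is false.
  t (successors {u, x}): φ is true.
  m (successors {u, m}): φ is true.
For instance, at m:
  At m: q \land \Diamond \Box r is false, \Diamond r is true, so (q \land \Diamond \Box r) \lor \Diamond r is true.
    At m: q is true, \Diamond \Box r is false, so q \land \Diamond \Box r is false.
      At m: \Diamond \Box r requires \Box r at some successor in {u, m}.
        At u: \Box r is false.
        At m: \Box r is false.
      So \Diamond \Box r is false at m.
    At m: \Diamond r requires r at some successor in {u, m}.
      r holds at u, so \Diamond r is true at m.
Satisfying worlds: {u, v, y, t, m}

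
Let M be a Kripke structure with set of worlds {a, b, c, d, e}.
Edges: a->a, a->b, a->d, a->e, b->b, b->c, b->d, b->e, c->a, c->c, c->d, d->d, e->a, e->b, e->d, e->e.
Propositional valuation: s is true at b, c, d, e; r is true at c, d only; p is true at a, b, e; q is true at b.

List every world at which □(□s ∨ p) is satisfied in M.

a, d, e

Let φ = □(□s ∨ p). Evaluate φ at each world:
  a (successors {a, b, d, e}): φ is true.
  b (successors {b, c, d, e}): φ is false.
  c (successors {a, c, d}): φ is false.
  d (successors {d}): φ is true.
  e (successors {a, b, d, e}): φ is true.
For instance, at b:
  At b: □(□s ∨ p) requires □s ∨ p at every successor {b, c, d, e}.
    □s ∨ p fails at c, so □(□s ∨ p) is false at b.
      At c: □s is false, p is false, so □s ∨ p is false.
Satisfying worlds: {a, d, e}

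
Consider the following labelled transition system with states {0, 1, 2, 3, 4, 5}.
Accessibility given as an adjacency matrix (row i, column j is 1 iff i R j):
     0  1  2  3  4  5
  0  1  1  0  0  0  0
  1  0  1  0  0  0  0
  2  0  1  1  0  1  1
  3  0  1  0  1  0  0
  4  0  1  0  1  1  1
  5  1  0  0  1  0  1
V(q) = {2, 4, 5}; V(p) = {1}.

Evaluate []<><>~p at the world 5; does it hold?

At 5: []<><>~p requires <><>~p at every successor {0, 3, 5}.
    At 0: <><>~p requires <>~p at some successor in {0, 1}.
      <>~p holds at 0, so <><>~p is true at 0.
    At 3: <><>~p requires <>~p at some successor in {1, 3}.
      <>~p holds at 3, so <><>~p is true at 3.
    At 5: <><>~p requires <>~p at some successor in {0, 3, 5}.
      <>~p holds at 0, so <><>~p is true at 5.
So []<><>~p is true at 5.

Yes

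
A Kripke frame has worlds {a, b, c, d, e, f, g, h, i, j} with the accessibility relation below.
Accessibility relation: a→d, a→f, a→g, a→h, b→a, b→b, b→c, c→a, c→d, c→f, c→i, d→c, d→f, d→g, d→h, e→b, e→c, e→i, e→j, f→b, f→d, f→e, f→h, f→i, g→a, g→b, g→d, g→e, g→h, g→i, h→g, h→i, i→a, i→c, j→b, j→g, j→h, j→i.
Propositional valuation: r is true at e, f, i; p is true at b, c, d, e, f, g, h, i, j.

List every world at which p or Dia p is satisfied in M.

a, b, c, d, e, f, g, h, i, j

Recall that Dia ψ holds at a world iff ψ holds at some accessible world.
Let φ = p or Dia p. Evaluate φ at each world:
  a (successors {d, f, g, h}): φ is true.
  b (successors {a, b, c}): φ is true.
  c (successors {a, d, f, i}): φ is true.
  d (successors {c, f, g, h}): φ is true.
  e (successors {b, c, i, j}): φ is true.
  f (successors {b, d, e, h, i}): φ is true.
  g (successors {a, b, d, e, h, i}): φ is true.
  h (successors {g, i}): φ is true.
  i (successors {a, c}): φ is true.
  j (successors {b, g, h, i}): φ is true.
For instance, at h:
  At h: p is true, Dia p is true, so p or Dia p is true.
    At h: Dia p requires p at some successor in {g, i}.
      p holds at g, so Dia p is true at h.
Satisfying worlds: {a, b, c, d, e, f, g, h, i, j}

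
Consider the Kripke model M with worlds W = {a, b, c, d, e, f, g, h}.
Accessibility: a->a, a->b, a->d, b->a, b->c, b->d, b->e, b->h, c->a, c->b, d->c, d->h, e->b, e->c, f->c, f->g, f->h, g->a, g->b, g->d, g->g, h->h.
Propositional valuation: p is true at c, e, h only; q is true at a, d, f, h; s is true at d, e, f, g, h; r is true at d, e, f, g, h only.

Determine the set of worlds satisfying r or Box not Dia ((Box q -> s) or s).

d, e, f, g, h

Let φ = r or Box not Dia ((Box q -> s) or s). Evaluate φ at each world:
  a (successors {a, b, d}): φ is false.
  b (successors {a, c, d, e, h}): φ is false.
  c (successors {a, b}): φ is false.
  d (successors {c, h}): φ is true.
  e (successors {b, c}): φ is true.
  f (successors {c, g, h}): φ is true.
  g (successors {a, b, d, g}): φ is true.
  h (successors {h}): φ is true.
For instance, at g:
  At g: r is true, Box not Dia ((Box q -> s) or s) is false, so r or Box not Dia ((Box q -> s) or s) is true.
    At g: Box not Dia ((Box q -> s) or s) requires not Dia ((Box q -> s) or s) at every successor {a, b, d, g}.
      not Dia ((Box q -> s) or s) fails at a, so Box not Dia ((Box q -> s) or s) is false at g.
Satisfying worlds: {d, e, f, g, h}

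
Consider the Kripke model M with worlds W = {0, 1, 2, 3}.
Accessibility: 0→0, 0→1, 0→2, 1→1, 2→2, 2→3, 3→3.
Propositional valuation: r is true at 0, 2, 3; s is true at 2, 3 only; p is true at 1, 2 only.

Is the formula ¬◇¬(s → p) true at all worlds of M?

No

Recall that ◇ψ holds at a world iff ψ holds at some accessible world.
Let φ = ¬◇¬(s → p). Evaluate φ at each world:
  0 (successors {0, 1, 2}): φ is true.
  1 (successors {1}): φ is true.
  2 (successors {2, 3}): φ is false.
  3 (successors {3}): φ is false.
Detail at 2 (counterexample):
  At 2: ◇¬(s → p) is true, so ¬◇¬(s → p) is false.
    At 2: ◇¬(s → p) requires ¬(s → p) at some successor in {2, 3}.
      ¬(s → p) holds at 3, so ◇¬(s → p) is true at 2.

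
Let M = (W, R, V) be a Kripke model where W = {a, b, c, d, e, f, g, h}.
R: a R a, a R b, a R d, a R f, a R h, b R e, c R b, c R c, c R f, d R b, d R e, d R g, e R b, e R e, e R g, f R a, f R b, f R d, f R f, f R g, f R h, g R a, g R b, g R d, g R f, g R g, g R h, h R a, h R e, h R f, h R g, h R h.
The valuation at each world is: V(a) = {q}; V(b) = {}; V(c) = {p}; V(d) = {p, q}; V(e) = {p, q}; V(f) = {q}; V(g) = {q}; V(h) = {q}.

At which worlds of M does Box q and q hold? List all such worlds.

h

Recall that Box ψ holds at a world iff ψ holds at every accessible world, and Dia ψ holds iff ψ holds at some accessible world.
Let φ = Box q and q. Evaluate φ at each world:
  a (successors {a, b, d, f, h}): φ is false.
  b (successors {e}): φ is false.
  c (successors {b, c, f}): φ is false.
  d (successors {b, e, g}): φ is false.
  e (successors {b, e, g}): φ is false.
  f (successors {a, b, d, f, g, h}): φ is false.
  g (successors {a, b, d, f, g, h}): φ is false.
  h (successors {a, e, f, g, h}): φ is true.
For instance, at c:
  At c: Box q is false, q is false, so Box q and q is false.
    At c: Box q requires q at every successor {b, c, f}.
      q fails at b, so Box q is false at c.
Satisfying worlds: {h}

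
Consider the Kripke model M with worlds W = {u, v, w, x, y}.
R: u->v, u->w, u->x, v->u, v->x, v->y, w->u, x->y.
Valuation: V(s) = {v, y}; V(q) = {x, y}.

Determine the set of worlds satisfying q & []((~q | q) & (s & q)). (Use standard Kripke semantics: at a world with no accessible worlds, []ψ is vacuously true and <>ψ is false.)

Let φ = q & []((~q | q) & (s & q)). Evaluate φ at each world:
  u (successors {v, w, x}): φ is false.
  v (successors {u, x, y}): φ is false.
  w (successors {u}): φ is false.
  x (successors {y}): φ is true.
  y (successors ∅): φ is true.
For instance, at v:
  At v: q is false, []((~q | q) & (s & q)) is false, so q & []((~q | q) & (s & q)) is false.
    At v: []((~q | q) & (s & q)) requires (~q | q) & (s & q) at every successor {u, x, y}.
      (~q | q) & (s & q) fails at u, so []((~q | q) & (s & q)) is false at v.
Satisfying worlds: {x, y}

x, y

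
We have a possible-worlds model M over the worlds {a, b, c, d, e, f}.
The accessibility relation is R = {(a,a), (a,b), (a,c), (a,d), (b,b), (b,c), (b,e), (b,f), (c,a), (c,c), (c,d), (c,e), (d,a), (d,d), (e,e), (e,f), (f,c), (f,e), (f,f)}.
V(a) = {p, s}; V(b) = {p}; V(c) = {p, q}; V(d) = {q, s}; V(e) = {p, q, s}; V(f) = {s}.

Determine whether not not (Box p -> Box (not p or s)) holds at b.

At b: not (Box p -> Box (not p or s)) is false, so not not (Box p -> Box (not p or s)) is true.
  At b: Box p -> Box (not p or s) is true, so not (Box p -> Box (not p or s)) is false.
    At b: Box p is false, Box (not p or s) is false, so Box p -> Box (not p or s) is true.
      At b: Box p requires p at every successor {b, c, e, f}.
        p fails at f, so Box p is false at b.
      At b: Box (not p or s) requires not p or s at every successor {b, c, e, f}.
        not p or s fails at b, so Box (not p or s) is false at b.

Yes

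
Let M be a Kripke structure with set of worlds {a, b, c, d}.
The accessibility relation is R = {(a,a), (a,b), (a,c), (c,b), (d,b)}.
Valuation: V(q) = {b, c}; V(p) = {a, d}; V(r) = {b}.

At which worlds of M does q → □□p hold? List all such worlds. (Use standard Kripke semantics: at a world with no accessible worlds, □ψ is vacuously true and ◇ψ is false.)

Let φ = q → □□p. Evaluate φ at each world:
  a (successors {a, b, c}): φ is true.
  b (successors ∅): φ is true.
  c (successors {b}): φ is true.
  d (successors {b}): φ is true.
For instance, at d:
  At d: q is false, □□p is true, so q → □□p is true.
    At d: □□p requires □p at every successor {b}.
      At b: □p is true.
    So □□p is true at d.
Satisfying worlds: {a, b, c, d}

a, b, c, d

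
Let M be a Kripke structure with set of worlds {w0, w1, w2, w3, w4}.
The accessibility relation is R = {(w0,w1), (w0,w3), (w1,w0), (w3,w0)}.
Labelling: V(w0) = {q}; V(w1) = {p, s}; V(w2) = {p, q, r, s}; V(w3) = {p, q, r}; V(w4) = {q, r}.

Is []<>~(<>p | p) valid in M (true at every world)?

Let φ = []<>~(<>p | p). Evaluate φ at each world:
  w0 (successors {w1, w3}): φ is false.
  w1 (successors {w0}): φ is false.
  w2 (successors ∅): φ is true.
  w3 (successors {w0}): φ is false.
  w4 (successors ∅): φ is true.
Detail at w0 (counterexample):
  At w0: []<>~(<>p | p) requires <>~(<>p | p) at every successor {w1, w3}.
    <>~(<>p | p) fails at w1, so []<>~(<>p | p) is false at w0.
      At w1: <>~(<>p | p) requires ~(<>p | p) at some successor in {w0}.
        At w0: ~(<>p | p) is false.
      So <>~(<>p | p) is false at w1.

No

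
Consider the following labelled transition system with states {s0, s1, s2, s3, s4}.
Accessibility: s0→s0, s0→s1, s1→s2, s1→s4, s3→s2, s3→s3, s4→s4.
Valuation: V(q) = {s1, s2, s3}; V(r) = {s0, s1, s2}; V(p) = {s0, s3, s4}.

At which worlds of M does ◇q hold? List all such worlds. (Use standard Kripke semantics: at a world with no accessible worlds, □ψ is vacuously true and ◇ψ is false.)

s0, s1, s3

Let φ = ◇q. Evaluate φ at each world:
  s0 (successors {s0, s1}): φ is true.
  s1 (successors {s2, s4}): φ is true.
  s2 (successors ∅): φ is false.
  s3 (successors {s2, s3}): φ is true.
  s4 (successors {s4}): φ is false.
For instance, at s1:
  At s1: ◇q requires q at some successor in {s2, s4}.
    q holds at s2, so ◇q is true at s1.
Satisfying worlds: {s0, s1, s3}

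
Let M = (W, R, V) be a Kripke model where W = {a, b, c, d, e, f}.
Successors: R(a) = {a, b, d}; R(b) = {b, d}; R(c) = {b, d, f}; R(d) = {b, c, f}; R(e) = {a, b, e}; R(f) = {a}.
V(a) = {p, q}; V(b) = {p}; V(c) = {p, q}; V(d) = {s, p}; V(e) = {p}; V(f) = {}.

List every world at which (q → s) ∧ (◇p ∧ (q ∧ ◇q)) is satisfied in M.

Recall that ◇ψ holds at a world iff ψ holds at some accessible world.
Let φ = (q → s) ∧ (◇p ∧ (q ∧ ◇q)). Evaluate φ at each world:
  a (successors {a, b, d}): φ is false.
  b (successors {b, d}): φ is false.
  c (successors {b, d, f}): φ is false.
  d (successors {b, c, f}): φ is false.
  e (successors {a, b, e}): φ is false.
  f (successors {a}): φ is false.
For instance, at e:
  At e: q → s is true, ◇p ∧ (q ∧ ◇q) is false, so (q → s) ∧ (◇p ∧ (q ∧ ◇q)) is false.
    At e: ◇p is true, q ∧ ◇q is false, so ◇p ∧ (q ∧ ◇q) is false.
      At e: ◇p requires p at some successor in {a, b, e}.
        p holds at a, so ◇p is true at e.
      At e: q is false, ◇q is true, so q ∧ ◇q is false.
Satisfying worlds: none.

none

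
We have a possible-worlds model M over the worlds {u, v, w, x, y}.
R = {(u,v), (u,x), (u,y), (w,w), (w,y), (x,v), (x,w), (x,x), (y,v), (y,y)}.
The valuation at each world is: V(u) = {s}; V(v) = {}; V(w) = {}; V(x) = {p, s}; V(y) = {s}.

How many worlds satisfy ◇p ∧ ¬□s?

Recall that □ψ holds at a world iff ψ holds at every accessible world, and ◇ψ holds iff ψ holds at some accessible world.
Let φ = ◇p ∧ ¬□s. Evaluate φ at each world:
  u (successors {v, x, y}): φ is true.
  v (successors ∅): φ is false.
  w (successors {w, y}): φ is false.
  x (successors {v, w, x}): φ is true.
  y (successors {v, y}): φ is false.
For instance, at u:
  At u: ◇p is true, ¬□s is true, so ◇p ∧ ¬□s is true.
    At u: ◇p requires p at some successor in {v, x, y}.
      p holds at x, so ◇p is true at u.
    At u: □s is false, so ¬□s is true.
      At u: □s requires s at every successor {v, x, y}.
        s fails at v, so □s is false at u.
Satisfying worlds: {u, x}

2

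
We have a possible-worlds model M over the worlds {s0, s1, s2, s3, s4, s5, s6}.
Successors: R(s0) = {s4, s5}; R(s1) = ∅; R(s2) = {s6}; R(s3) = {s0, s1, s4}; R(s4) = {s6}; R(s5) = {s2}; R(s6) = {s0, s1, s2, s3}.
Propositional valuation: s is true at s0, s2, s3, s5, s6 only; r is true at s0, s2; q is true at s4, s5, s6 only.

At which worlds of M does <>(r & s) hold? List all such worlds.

s3, s5, s6

Let φ = <>(r & s). Evaluate φ at each world:
  s0 (successors {s4, s5}): φ is false.
  s1 (successors ∅): φ is false.
  s2 (successors {s6}): φ is false.
  s3 (successors {s0, s1, s4}): φ is true.
  s4 (successors {s6}): φ is false.
  s5 (successors {s2}): φ is true.
  s6 (successors {s0, s1, s2, s3}): φ is true.
For instance, at s2:
  At s2: <>(r & s) requires r & s at some successor in {s6}.
    At s6: r & s is false.
  So <>(r & s) is false at s2.
Satisfying worlds: {s3, s5, s6}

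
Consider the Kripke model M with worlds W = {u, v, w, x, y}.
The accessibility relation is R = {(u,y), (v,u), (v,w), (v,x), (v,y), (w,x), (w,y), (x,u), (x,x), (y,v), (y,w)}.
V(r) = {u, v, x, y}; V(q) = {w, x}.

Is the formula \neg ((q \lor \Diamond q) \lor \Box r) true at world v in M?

No

Recall that \Box ψ holds at a world iff ψ holds at every accessible world, and \Diamond ψ holds iff ψ holds at some accessible world.
At v: (q \lor \Diamond q) \lor \Box r is true, so \neg ((q \lor \Diamond q) \lor \Box r) is false.
  At v: q \lor \Diamond q is true, \Box r is false, so (q \lor \Diamond q) \lor \Box r is true.
    At v: q is false, \Diamond q is true, so q \lor \Diamond q is true.
      At v: \Diamond q requires q at some successor in {u, w, x, y}.
        q holds at w, so \Diamond q is true at v.
    At v: \Box r requires r at every successor {u, w, x, y}.
      r fails at w, so \Box r is false at v.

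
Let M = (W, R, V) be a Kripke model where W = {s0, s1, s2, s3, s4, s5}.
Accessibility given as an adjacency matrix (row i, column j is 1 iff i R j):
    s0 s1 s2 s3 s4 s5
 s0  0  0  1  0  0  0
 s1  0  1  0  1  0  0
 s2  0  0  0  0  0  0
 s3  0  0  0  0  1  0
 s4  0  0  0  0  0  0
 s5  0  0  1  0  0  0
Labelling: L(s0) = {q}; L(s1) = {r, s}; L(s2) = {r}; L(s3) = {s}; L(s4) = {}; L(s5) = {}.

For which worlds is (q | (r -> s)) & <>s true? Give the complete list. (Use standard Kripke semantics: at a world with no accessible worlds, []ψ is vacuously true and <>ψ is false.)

s1

Recall that <>ψ holds at a world iff ψ holds at some accessible world.
Let φ = (q | (r -> s)) & <>s. Evaluate φ at each world:
  s0 (successors {s2}): φ is false.
  s1 (successors {s1, s3}): φ is true.
  s2 (successors ∅): φ is false.
  s3 (successors {s4}): φ is false.
  s4 (successors ∅): φ is false.
  s5 (successors {s2}): φ is false.
For instance, at s3:
  At s3: q | (r -> s) is true, <>s is false, so (q | (r -> s)) & <>s is false.
    At s3: <>s requires s at some successor in {s4}.
      At s4: s is false.
    So <>s is false at s3.
Satisfying worlds: {s1}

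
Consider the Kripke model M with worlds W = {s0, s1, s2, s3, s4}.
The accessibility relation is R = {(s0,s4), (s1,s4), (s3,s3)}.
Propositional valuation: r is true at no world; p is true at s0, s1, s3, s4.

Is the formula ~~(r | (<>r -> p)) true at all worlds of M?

Yes

Recall that <>ψ holds at a world iff ψ holds at some accessible world.
Let φ = ~~(r | (<>r -> p)). Evaluate φ at each world:
  s0 (successors {s4}): φ is true.
  s1 (successors {s4}): φ is true.
  s2 (successors ∅): φ is true.
  s3 (successors {s3}): φ is true.
  s4 (successors ∅): φ is true.
For instance, at s3:
  At s3: ~(r | (<>r -> p)) is false, so ~~(r | (<>r -> p)) is true.
    At s3: r | (<>r -> p) is true, so ~(r | (<>r -> p)) is false.
      At s3: r is false, <>r -> p is true, so r | (<>r -> p) is true.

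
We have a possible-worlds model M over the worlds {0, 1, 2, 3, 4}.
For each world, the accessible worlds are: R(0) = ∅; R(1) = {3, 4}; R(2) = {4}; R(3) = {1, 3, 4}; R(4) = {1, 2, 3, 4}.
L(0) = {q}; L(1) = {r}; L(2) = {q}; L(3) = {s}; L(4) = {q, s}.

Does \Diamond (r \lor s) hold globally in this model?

Let φ = \Diamond (r \lor s). Evaluate φ at each world:
  0 (successors ∅): φ is false.
  1 (successors {3, 4}): φ is true.
  2 (successors {4}): φ is true.
  3 (successors {1, 3, 4}): φ is true.
  4 (successors {1, 2, 3, 4}): φ is true.
Detail at 0 (counterexample):
  At 0: no accessible worlds, so \Diamond (r \lor s) is false.

No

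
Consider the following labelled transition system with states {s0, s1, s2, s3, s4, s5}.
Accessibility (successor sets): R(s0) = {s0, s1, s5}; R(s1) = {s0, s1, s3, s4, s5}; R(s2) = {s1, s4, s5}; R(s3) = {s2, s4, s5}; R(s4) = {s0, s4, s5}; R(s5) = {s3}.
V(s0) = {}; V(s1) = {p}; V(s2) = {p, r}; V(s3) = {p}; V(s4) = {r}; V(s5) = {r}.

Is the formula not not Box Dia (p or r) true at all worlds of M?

Let φ = not not Box Dia (p or r). Evaluate φ at each world:
  s0 (successors {s0, s1, s5}): φ is true.
  s1 (successors {s0, s1, s3, s4, s5}): φ is true.
  s2 (successors {s1, s4, s5}): φ is true.
  s3 (successors {s2, s4, s5}): φ is true.
  s4 (successors {s0, s4, s5}): φ is true.
  s5 (successors {s3}): φ is true.
For instance, at s5:
  At s5: not Box Dia (p or r) is false, so not not Box Dia (p or r) is true.
    At s5: Box Dia (p or r) is true, so not Box Dia (p or r) is false.
      At s5: Box Dia (p or r) requires Dia (p or r) at every successor {s3}.
        At s3: Dia (p or r) is true.
      So Box Dia (p or r) is true at s5.

Yes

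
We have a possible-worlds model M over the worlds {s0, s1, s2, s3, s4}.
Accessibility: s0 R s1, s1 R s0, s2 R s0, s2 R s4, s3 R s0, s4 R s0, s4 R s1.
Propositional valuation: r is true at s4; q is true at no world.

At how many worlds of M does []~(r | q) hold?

4

Let φ = []~(r | q). Evaluate φ at each world:
  s0 (successors {s1}): φ is true.
  s1 (successors {s0}): φ is true.
  s2 (successors {s0, s4}): φ is false.
  s3 (successors {s0}): φ is true.
  s4 (successors {s0, s1}): φ is true.
For instance, at s2:
  At s2: []~(r | q) requires ~(r | q) at every successor {s0, s4}.
    ~(r | q) fails at s4, so []~(r | q) is false at s2.
Satisfying worlds: {s0, s1, s3, s4}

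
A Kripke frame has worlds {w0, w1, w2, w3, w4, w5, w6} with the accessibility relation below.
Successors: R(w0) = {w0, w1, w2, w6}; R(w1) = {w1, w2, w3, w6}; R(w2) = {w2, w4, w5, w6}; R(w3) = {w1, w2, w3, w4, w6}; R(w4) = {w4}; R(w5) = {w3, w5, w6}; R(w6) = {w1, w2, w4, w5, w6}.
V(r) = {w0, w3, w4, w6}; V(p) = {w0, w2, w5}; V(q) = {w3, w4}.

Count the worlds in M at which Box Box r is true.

1

Let φ = Box Box r. Evaluate φ at each world:
  w0 (successors {w0, w1, w2, w6}): φ is false.
  w1 (successors {w1, w2, w3, w6}): φ is false.
  w2 (successors {w2, w4, w5, w6}): φ is false.
  w3 (successors {w1, w2, w3, w4, w6}): φ is false.
  w4 (successors {w4}): φ is true.
  w5 (successors {w3, w5, w6}): φ is false.
  w6 (successors {w1, w2, w4, w5, w6}): φ is false.
For instance, at w2:
  At w2: Box Box r requires Box r at every successor {w2, w4, w5, w6}.
    Box r fails at w2, so Box Box r is false at w2.
      At w2: Box r requires r at every successor {w2, w4, w5, w6}.
        r fails at w2, so Box r is false at w2.
Satisfying worlds: {w4}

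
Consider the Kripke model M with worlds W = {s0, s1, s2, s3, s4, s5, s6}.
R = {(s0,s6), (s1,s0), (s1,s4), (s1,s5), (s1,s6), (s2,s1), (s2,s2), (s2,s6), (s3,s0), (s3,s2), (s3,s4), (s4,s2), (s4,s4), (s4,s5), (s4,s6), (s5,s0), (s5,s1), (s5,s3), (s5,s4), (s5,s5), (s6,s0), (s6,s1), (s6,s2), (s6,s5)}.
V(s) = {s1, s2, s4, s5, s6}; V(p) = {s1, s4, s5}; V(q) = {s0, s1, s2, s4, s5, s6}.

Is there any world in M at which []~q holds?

No

Recall that []ψ holds at a world iff ψ holds at every accessible world, and <>ψ holds iff ψ holds at some accessible world.
Let φ = []~q. Evaluate φ at each world:
  s0 (successors {s6}): φ is false.
  s1 (successors {s0, s4, s5, s6}): φ is false.
  s2 (successors {s1, s2, s6}): φ is false.
  s3 (successors {s0, s2, s4}): φ is false.
  s4 (successors {s2, s4, s5, s6}): φ is false.
  s5 (successors {s0, s1, s3, s4, s5}): φ is false.
  s6 (successors {s0, s1, s2, s5}): φ is false.
For instance, at s1:
  At s1: []~q requires ~q at every successor {s0, s4, s5, s6}.
    ~q fails at s0, so []~q is false at s1.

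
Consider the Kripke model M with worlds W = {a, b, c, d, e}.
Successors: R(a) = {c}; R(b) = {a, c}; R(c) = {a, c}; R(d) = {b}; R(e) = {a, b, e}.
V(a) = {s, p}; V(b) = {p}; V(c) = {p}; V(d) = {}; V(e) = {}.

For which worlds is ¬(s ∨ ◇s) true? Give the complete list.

Let φ = ¬(s ∨ ◇s). Evaluate φ at each world:
  a (successors {c}): φ is false.
  b (successors {a, c}): φ is false.
  c (successors {a, c}): φ is false.
  d (successors {b}): φ is true.
  e (successors {a, b, e}): φ is false.
For instance, at e:
  At e: s ∨ ◇s is true, so ¬(s ∨ ◇s) is false.
    At e: s is false, ◇s is true, so s ∨ ◇s is true.
      At e: ◇s requires s at some successor in {a, b, e}.
        s holds at a, so ◇s is true at e.
Satisfying worlds: {d}

d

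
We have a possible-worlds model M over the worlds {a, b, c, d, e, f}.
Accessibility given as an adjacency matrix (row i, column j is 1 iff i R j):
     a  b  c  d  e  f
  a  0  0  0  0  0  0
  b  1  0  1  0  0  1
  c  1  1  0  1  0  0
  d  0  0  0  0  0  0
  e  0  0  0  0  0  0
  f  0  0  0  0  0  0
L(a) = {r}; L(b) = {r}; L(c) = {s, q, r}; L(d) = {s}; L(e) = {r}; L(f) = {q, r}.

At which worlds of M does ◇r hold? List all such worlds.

Recall that ◇ψ holds at a world iff ψ holds at some accessible world.
Let φ = ◇r. Evaluate φ at each world:
  a (successors ∅): φ is false.
  b (successors {a, c, f}): φ is true.
  c (successors {a, b, d}): φ is true.
  d (successors ∅): φ is false.
  e (successors ∅): φ is false.
  f (successors ∅): φ is false.
For instance, at b:
  At b: ◇r requires r at some successor in {a, c, f}.
    r holds at a, so ◇r is true at b.
Satisfying worlds: {b, c}

b, c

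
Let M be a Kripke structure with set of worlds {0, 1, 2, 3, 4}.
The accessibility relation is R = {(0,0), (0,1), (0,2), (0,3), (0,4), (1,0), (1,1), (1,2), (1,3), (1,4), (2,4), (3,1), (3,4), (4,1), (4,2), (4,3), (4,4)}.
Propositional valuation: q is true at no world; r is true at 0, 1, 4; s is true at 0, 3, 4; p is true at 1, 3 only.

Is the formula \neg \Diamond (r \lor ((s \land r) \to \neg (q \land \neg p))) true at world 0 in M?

Recall that \Diamond ψ holds at a world iff ψ holds at some accessible world.
At 0: \Diamond (r \lor ((s \land r) \to \neg (q \land \neg p))) is true, so \neg \Diamond (r \lor ((s \land r) \to \neg (q \land \neg p))) is false.
  At 0: \Diamond (r \lor ((s \land r) \to \neg (q \land \neg p))) requires r \lor ((s \land r) \to \neg (q \land \neg p)) at some successor in {0, 1, 2, 3, 4}.
    r \lor ((s \land r) \to \neg (q \land \neg p)) holds at 0, so \Diamond (r \lor ((s \land r) \to \neg (q \land \neg p))) is true at 0.

No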